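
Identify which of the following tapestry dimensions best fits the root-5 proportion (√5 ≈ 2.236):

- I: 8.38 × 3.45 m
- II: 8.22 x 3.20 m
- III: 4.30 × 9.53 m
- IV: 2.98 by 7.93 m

III

Target root-5 ≈ 2.236.
I: 2.429 (Δ0.193)  II: 2.569 (Δ0.333)  III: 2.216 (Δ0.020)  IV: 2.661 (Δ0.425)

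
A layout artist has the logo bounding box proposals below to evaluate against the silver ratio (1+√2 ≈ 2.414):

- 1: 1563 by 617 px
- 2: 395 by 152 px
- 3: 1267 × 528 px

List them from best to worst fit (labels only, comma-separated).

1: 1563/617 ≈ 2.533 → |2.533 − 2.414| = 0.119
2: 395/152 ≈ 2.599 → |2.599 − 2.414| = 0.185
3: 1267/528 ≈ 2.400 → |2.400 − 2.414| = 0.014

3, 1, 2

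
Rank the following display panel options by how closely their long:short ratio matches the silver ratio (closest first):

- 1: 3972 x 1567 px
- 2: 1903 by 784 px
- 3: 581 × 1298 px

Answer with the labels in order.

2, 1, 3

Ratios: 1 = 3972 / 1567 ≈ 2.535; 2 = 1903 / 784 ≈ 2.427; 3 = 1298 / 581 ≈ 2.234.
|Δ from 2.414|: 1 0.121; 2 0.013; 3 0.180.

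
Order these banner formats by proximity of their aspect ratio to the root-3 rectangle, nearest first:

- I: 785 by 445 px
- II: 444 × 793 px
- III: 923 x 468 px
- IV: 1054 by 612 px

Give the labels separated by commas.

IV, I, II, III

Ratios: I = 785 / 445 ≈ 1.764; II = 793 / 444 ≈ 1.786; III = 923 / 468 ≈ 1.972; IV = 1054 / 612 ≈ 1.722.
|Δ from 1.732|: I 0.032; II 0.054; III 0.240; IV 0.010.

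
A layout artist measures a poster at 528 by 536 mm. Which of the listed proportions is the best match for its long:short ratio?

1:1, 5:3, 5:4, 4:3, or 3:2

1:1

Ratio = 536 / 528 ≈ 1.015.
Distances: 1:1 1.000 (Δ 0.015); 5:3 1.667 (Δ 0.652); 5:4 1.250 (Δ 0.235); 4:3 1.333 (Δ 0.318); 3:2 1.500 (Δ 0.485).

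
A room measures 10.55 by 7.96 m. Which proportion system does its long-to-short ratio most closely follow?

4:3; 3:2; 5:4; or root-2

Ratio = 10.55 / 7.96 ≈ 1.325.
Distances: 4:3 1.333 (Δ 0.008); 3:2 1.500 (Δ 0.175); 5:4 1.250 (Δ 0.075); root-2 1.414 (Δ 0.089).

4:3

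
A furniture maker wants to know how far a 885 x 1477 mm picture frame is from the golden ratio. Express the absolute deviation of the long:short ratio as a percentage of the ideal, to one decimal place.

Ratio = 1477 / 885 ≈ 1.6689.
Ideal golden ratio ≈ 1.6180. |1.6689 − 1.6180| / 1.6180 ≈ 3.15% → 3.1%.

3.1%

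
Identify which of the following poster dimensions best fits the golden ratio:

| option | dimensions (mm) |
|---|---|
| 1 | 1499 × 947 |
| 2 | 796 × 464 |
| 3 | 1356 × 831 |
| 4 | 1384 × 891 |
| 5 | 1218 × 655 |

Target golden ratio ≈ 1.618.
1: 1.583 (Δ0.035)  2: 1.716 (Δ0.098)  3: 1.632 (Δ0.014)  4: 1.553 (Δ0.065)  5: 1.860 (Δ0.242)

3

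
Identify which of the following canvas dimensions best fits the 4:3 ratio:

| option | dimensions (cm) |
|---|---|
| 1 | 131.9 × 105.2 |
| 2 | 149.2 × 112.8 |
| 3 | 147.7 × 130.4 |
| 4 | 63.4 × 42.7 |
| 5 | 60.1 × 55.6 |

2

Target 4:3 ≈ 1.333.
1: 1.254 (Δ0.079)  2: 1.323 (Δ0.010)  3: 1.133 (Δ0.200)  4: 1.485 (Δ0.152)  5: 1.081 (Δ0.252)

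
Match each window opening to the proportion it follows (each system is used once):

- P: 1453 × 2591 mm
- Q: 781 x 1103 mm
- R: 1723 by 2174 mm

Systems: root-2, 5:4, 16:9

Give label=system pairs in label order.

P = 2591/1453 ≈ 1.783 → 16:9 (1.778)
Q = 1103/781 ≈ 1.412 → root-2 (1.414)
R = 2174/1723 ≈ 1.262 → 5:4 (1.250)

P=16:9, Q=root-2, R=5:4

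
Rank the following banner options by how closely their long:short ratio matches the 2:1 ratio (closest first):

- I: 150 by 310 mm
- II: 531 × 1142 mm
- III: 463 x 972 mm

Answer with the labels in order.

I, III, II

I: 310/150 ≈ 2.067 → |2.067 − 2.000| = 0.067
II: 1142/531 ≈ 2.151 → |2.151 − 2.000| = 0.151
III: 972/463 ≈ 2.099 → |2.099 − 2.000| = 0.099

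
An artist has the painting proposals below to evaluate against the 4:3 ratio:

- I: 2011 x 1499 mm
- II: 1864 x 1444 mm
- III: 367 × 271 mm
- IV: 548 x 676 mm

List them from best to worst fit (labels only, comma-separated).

I, III, II, IV

Ratios: I = 2011 / 1499 ≈ 1.342; II = 1864 / 1444 ≈ 1.291; III = 367 / 271 ≈ 1.354; IV = 676 / 548 ≈ 1.234.
|Δ from 1.333|: I 0.009; II 0.042; III 0.021; IV 0.099.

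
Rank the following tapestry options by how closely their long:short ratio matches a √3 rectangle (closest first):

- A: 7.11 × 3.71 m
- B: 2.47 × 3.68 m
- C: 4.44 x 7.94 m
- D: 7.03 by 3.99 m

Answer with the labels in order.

D, C, A, B

A: 7.11/3.71 ≈ 1.916 → |1.916 − 1.732| = 0.184
B: 3.68/2.47 ≈ 1.490 → |1.490 − 1.732| = 0.242
C: 7.94/4.44 ≈ 1.788 → |1.788 − 1.732| = 0.056
D: 7.03/3.99 ≈ 1.762 → |1.762 − 1.732| = 0.030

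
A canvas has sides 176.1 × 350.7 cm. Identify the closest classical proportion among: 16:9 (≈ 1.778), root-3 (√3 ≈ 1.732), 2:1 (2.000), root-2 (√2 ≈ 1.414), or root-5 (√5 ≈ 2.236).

Ratio = 350.7 / 176.1 ≈ 1.991.
Distances: 16:9 1.778 (Δ 0.213); root-3 1.732 (Δ 0.259); 2:1 2.000 (Δ 0.009); root-2 1.414 (Δ 0.577); root-5 2.236 (Δ 0.245).

2:1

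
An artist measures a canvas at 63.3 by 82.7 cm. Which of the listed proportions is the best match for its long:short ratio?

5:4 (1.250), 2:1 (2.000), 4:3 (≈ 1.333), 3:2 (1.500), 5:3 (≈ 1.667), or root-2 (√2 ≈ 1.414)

Ratio = 82.7 / 63.3 ≈ 1.306.
Distances: 5:4 1.250 (Δ 0.056); 2:1 2.000 (Δ 0.694); 4:3 1.333 (Δ 0.027); 3:2 1.500 (Δ 0.194); 5:3 1.667 (Δ 0.361); root-2 1.414 (Δ 0.108).

4:3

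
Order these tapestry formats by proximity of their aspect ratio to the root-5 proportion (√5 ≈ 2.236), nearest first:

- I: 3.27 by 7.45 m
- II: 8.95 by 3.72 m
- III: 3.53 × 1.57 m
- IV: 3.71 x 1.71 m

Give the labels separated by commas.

Ratios: I = 7.45 / 3.27 ≈ 2.278; II = 8.95 / 3.72 ≈ 2.406; III = 3.53 / 1.57 ≈ 2.248; IV = 3.71 / 1.71 ≈ 2.170.
|Δ from 2.236|: I 0.042; II 0.170; III 0.012; IV 0.066.

III, I, IV, II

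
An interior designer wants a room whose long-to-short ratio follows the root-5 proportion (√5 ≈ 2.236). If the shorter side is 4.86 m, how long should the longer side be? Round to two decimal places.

10.87 m

root-5 ≈ 2.23607.
Longer side = 4.86 × 2.23607 ≈ 10.8673 → 10.87 m.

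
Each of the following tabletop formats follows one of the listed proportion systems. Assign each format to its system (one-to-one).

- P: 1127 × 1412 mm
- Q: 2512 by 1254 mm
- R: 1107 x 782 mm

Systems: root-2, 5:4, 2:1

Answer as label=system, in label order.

P = 1412/1127 ≈ 1.253 → 5:4 (1.250)
Q = 2512/1254 ≈ 2.003 → 2:1 (2.000)
R = 1107/782 ≈ 1.416 → root-2 (1.414)

P=5:4, Q=2:1, R=root-2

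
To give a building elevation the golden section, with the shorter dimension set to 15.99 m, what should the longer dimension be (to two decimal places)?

25.87 m

golden ratio ≈ 1.61803.
Longer side = 15.99 × 1.61803 ≈ 25.8723 → 25.87 m.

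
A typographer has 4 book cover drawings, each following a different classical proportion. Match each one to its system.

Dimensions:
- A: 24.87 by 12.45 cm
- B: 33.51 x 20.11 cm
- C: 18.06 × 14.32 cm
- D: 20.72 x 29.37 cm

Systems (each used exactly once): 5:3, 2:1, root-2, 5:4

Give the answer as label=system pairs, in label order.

A=2:1, B=5:3, C=5:4, D=root-2

Ratios: A ≈ 1.998; B ≈ 1.666; C ≈ 1.261; D ≈ 1.417.
Targets: 5:3 ≈ 1.667; 2:1 ≈ 2.000; root-2 ≈ 1.414; 5:4 ≈ 1.250.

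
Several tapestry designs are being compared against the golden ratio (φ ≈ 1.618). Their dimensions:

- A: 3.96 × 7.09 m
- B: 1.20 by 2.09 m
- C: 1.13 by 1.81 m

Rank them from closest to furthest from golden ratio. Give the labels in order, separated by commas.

Ratios: A = 7.09 / 3.96 ≈ 1.790; B = 2.09 / 1.20 ≈ 1.742; C = 1.81 / 1.13 ≈ 1.602.
|Δ from 1.618|: A 0.172; B 0.124; C 0.016.

C, B, A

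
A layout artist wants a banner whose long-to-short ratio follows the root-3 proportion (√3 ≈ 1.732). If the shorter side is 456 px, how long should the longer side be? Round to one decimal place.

789.8 px

root-3 ≈ 1.73205.
Longer side = 456 × 1.73205 ≈ 789.815 → 789.8 px.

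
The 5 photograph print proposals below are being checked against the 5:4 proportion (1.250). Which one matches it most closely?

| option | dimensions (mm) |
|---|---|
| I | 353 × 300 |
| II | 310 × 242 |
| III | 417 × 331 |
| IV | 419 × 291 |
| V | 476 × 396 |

Ratios (long/short): I ≈ 1.177; II ≈ 1.281; III ≈ 1.260; IV ≈ 1.440; V ≈ 1.202.
5:4 ≈ 1.250; option III is nearest (Δ 0.010).

III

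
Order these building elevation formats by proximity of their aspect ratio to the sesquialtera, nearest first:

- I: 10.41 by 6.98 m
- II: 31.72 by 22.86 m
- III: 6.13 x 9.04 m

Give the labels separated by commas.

Ratios: I = 10.41 / 6.98 ≈ 1.491; II = 31.72 / 22.86 ≈ 1.388; III = 9.04 / 6.13 ≈ 1.475.
|Δ from 1.500|: I 0.009; II 0.112; III 0.025.

I, III, II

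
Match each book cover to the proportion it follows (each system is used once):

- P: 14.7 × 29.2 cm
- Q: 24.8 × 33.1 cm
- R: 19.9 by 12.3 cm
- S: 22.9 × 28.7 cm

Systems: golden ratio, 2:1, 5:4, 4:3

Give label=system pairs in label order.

P=2:1, Q=4:3, R=golden ratio, S=5:4

P = 29.2/14.7 ≈ 1.986 → 2:1 (2.000)
Q = 33.1/24.8 ≈ 1.335 → 4:3 (1.333)
R = 19.9/12.3 ≈ 1.618 → golden ratio (1.618)
S = 28.7/22.9 ≈ 1.253 → 5:4 (1.250)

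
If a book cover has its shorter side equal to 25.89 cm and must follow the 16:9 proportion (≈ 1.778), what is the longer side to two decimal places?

16:9 ≈ 1.77778.
Longer side = 25.89 × 1.77778 ≈ 46.0267 → 46.03 cm.

46.03 cm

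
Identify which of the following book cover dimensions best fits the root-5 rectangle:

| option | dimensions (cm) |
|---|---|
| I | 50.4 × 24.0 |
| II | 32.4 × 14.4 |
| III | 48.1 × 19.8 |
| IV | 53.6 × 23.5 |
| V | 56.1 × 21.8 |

Ratios (long/short): I ≈ 2.100; II ≈ 2.250; III ≈ 2.429; IV ≈ 2.281; V ≈ 2.573.
root-5 ≈ 2.236; option II is nearest (Δ 0.014).

II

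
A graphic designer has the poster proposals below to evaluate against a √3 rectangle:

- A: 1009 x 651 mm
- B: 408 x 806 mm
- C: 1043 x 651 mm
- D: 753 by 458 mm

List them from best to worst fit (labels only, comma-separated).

Ratios: A = 1009 / 651 ≈ 1.550; B = 806 / 408 ≈ 1.975; C = 1043 / 651 ≈ 1.602; D = 753 / 458 ≈ 1.644.
|Δ from 1.732|: A 0.182; B 0.243; C 0.130; D 0.088.

D, C, A, B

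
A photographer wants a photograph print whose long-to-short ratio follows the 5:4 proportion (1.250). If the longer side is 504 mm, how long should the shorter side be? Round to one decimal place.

403.2 mm

5:4 = 1.25000.
Shorter side = 504 ÷ 1.25000 ≈ 403.200 → 403.2 mm.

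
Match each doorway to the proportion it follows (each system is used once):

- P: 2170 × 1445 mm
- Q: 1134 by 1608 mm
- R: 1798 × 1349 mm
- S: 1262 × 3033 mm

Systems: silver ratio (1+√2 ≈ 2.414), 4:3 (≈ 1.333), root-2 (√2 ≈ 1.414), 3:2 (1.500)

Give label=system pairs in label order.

P = 2170/1445 ≈ 1.502 → 3:2 (1.500)
Q = 1608/1134 ≈ 1.418 → root-2 (1.414)
R = 1798/1349 ≈ 1.333 → 4:3 (1.333)
S = 3033/1262 ≈ 2.403 → silver ratio (2.414)

P=3:2, Q=root-2, R=4:3, S=silver ratio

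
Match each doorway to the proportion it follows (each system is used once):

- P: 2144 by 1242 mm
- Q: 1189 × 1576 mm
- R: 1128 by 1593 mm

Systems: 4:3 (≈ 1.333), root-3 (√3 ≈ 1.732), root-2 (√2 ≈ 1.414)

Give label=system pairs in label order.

Ratios: P ≈ 1.726; Q ≈ 1.325; R ≈ 1.412.
Targets: 4:3 ≈ 1.333; root-3 ≈ 1.732; root-2 ≈ 1.414.

P=root-3, Q=4:3, R=root-2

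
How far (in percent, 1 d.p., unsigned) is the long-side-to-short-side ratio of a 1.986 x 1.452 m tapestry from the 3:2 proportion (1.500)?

Ratio = 1.986 / 1.452 ≈ 1.3678.
Ideal 3:2 = 1.5000. |1.3678 − 1.5000| / 1.5000 ≈ 8.81% → 8.8%.

8.8%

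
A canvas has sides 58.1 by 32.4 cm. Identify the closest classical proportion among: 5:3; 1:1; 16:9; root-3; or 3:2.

58.1/32.4 ≈ 1.793. Nearest candidates are 16:9 (1.778, off by 0.015) and root-3 (1.732, off by 0.061).

16:9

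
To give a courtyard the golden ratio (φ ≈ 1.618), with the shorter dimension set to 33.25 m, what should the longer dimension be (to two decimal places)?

53.80 m

golden ratio ≈ 1.61803.
Longer side = 33.25 × 1.61803 ≈ 53.7995 → 53.80 m.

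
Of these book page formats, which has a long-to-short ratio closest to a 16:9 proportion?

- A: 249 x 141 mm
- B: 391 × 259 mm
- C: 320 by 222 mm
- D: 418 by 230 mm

Target 16:9 ≈ 1.778.
A: 1.766 (Δ0.012)  B: 1.510 (Δ0.268)  C: 1.441 (Δ0.337)  D: 1.817 (Δ0.039)

A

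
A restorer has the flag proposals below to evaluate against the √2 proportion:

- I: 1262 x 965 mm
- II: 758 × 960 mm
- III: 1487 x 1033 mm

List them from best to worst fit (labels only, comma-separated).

III, I, II

I: 1262/965 ≈ 1.308 → |1.308 − 1.414| = 0.106
II: 960/758 ≈ 1.266 → |1.266 − 1.414| = 0.148
III: 1487/1033 ≈ 1.439 → |1.439 − 1.414| = 0.025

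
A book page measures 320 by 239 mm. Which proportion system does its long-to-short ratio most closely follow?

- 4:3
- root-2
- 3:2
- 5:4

4:3

320/239 ≈ 1.339. Nearest candidates are 4:3 (1.333, off by 0.006) and root-2 (1.414, off by 0.075).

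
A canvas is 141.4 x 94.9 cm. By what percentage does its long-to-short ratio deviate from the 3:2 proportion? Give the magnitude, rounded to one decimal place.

Ratio = 141.4 / 94.9 ≈ 1.4900.
Ideal 3:2 = 1.5000. |1.4900 − 1.5000| / 1.5000 ≈ 0.67% → 0.7%.

0.7%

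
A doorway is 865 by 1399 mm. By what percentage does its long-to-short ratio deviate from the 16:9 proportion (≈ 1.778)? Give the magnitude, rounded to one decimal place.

9.0%

Ratio = 1399 / 865 ≈ 1.6173.
Ideal 16:9 ≈ 1.7778. |1.6173 − 1.7778| / 1.7778 ≈ 9.03% → 9.0%.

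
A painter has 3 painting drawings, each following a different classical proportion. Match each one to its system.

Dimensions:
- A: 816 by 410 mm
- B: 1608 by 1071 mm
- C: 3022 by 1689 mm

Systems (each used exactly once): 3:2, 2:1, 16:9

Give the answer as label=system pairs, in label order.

Ratios: A ≈ 1.990; B ≈ 1.501; C ≈ 1.789.
Targets: 3:2 ≈ 1.500; 2:1 ≈ 2.000; 16:9 ≈ 1.778.

A=2:1, B=3:2, C=16:9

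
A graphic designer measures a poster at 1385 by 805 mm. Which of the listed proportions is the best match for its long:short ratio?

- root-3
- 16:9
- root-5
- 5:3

Ratio = 1385 / 805 ≈ 1.720.
Distances: root-3 1.732 (Δ 0.012); 16:9 1.778 (Δ 0.058); root-5 2.236 (Δ 0.516); 5:3 1.667 (Δ 0.053).

root-3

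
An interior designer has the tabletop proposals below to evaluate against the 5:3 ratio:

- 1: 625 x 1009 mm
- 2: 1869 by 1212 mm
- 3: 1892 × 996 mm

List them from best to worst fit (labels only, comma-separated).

1, 2, 3

Ratios: 1 = 1009 / 625 ≈ 1.614; 2 = 1869 / 1212 ≈ 1.542; 3 = 1892 / 996 ≈ 1.900.
|Δ from 1.667|: 1 0.053; 2 0.125; 3 0.233.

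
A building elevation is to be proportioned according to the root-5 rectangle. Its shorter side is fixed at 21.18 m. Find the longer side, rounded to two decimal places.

root-5 ≈ 2.23607.
Longer side = 21.18 × 2.23607 ≈ 47.3600 → 47.36 m.

47.36 m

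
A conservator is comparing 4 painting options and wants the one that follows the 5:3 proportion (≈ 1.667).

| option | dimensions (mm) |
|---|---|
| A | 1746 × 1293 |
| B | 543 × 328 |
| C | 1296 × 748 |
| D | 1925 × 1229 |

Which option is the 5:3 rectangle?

Ratios (long/short): A ≈ 1.350; B ≈ 1.655; C ≈ 1.733; D ≈ 1.566.
5:3 ≈ 1.667; option B is nearest (Δ 0.012).

B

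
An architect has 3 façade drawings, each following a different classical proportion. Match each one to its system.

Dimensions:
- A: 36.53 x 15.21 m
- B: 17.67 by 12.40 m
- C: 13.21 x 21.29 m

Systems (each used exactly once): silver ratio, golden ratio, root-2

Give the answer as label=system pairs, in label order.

A = 36.53/15.21 ≈ 2.402 → silver ratio (2.414)
B = 17.67/12.40 ≈ 1.425 → root-2 (1.414)
C = 21.29/13.21 ≈ 1.612 → golden ratio (1.618)

A=silver ratio, B=root-2, C=golden ratio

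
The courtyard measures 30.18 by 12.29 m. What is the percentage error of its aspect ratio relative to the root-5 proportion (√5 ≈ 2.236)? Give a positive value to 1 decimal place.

9.8%

Ratio = 30.18 / 12.29 ≈ 2.4557.
Ideal root-5 ≈ 2.2361. |2.4557 − 2.2361| / 2.2361 ≈ 9.82% → 9.8%.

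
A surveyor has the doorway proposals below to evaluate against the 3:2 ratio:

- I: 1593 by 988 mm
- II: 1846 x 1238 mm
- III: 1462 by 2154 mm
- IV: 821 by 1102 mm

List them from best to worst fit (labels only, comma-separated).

II, III, I, IV

Ratios: I = 1593 / 988 ≈ 1.612; II = 1846 / 1238 ≈ 1.491; III = 2154 / 1462 ≈ 1.473; IV = 1102 / 821 ≈ 1.342.
|Δ from 1.500|: I 0.112; II 0.009; III 0.027; IV 0.158.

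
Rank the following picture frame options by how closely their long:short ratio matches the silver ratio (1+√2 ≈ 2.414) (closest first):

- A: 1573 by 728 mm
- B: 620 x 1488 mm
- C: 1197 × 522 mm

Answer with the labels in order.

Ratios: A = 1573 / 728 ≈ 2.161; B = 1488 / 620 ≈ 2.400; C = 1197 / 522 ≈ 2.293.
|Δ from 2.414|: A 0.253; B 0.014; C 0.121.

B, C, A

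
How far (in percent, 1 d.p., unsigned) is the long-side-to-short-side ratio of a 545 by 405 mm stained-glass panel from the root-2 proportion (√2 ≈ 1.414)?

4.8%

Ratio = 545 / 405 ≈ 1.3457.
Ideal root-2 ≈ 1.4142. |1.3457 − 1.4142| / 1.4142 ≈ 4.84% → 4.8%.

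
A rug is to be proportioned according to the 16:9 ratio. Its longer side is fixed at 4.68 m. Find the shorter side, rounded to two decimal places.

2.63 m

16:9 ≈ 1.77778.
Shorter side = 4.68 ÷ 1.77778 ≈ 2.6325 → 2.63 m.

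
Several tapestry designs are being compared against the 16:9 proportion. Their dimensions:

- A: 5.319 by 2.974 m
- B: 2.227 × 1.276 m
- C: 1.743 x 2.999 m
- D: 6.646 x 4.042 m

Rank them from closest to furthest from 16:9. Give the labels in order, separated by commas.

A, B, C, D

A: 5.319/2.974 ≈ 1.789 → |1.789 − 1.778| = 0.011
B: 2.227/1.276 ≈ 1.745 → |1.745 − 1.778| = 0.033
C: 2.999/1.743 ≈ 1.721 → |1.721 − 1.778| = 0.057
D: 6.646/4.042 ≈ 1.644 → |1.644 − 1.778| = 0.134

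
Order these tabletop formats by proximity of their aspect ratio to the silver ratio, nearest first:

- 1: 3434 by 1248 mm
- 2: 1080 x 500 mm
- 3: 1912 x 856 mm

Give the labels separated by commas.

3, 2, 1

1: 3434/1248 ≈ 2.752 → |2.752 − 2.414| = 0.338
2: 1080/500 ≈ 2.160 → |2.160 − 2.414| = 0.254
3: 1912/856 ≈ 2.234 → |2.234 − 2.414| = 0.180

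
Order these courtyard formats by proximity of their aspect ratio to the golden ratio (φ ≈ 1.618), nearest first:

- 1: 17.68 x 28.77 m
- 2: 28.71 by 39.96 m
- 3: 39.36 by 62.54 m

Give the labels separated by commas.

Ratios: 1 = 28.77 / 17.68 ≈ 1.627; 2 = 39.96 / 28.71 ≈ 1.392; 3 = 62.54 / 39.36 ≈ 1.589.
|Δ from 1.618|: 1 0.009; 2 0.226; 3 0.029.

1, 3, 2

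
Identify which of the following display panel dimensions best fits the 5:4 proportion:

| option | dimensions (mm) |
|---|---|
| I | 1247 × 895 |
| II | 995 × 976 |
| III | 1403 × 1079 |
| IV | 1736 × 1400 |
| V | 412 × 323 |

Ratios (long/short): I ≈ 1.393; II ≈ 1.019; III ≈ 1.300; IV ≈ 1.240; V ≈ 1.276.
5:4 ≈ 1.250; option IV is nearest (Δ 0.010).

IV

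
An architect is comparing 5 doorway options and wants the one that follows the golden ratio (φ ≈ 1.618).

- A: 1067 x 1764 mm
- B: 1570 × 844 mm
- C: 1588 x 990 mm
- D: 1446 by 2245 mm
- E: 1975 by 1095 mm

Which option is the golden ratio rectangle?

Target golden ratio ≈ 1.618.
A: 1.653 (Δ0.035)  B: 1.860 (Δ0.242)  C: 1.604 (Δ0.014)  D: 1.553 (Δ0.065)  E: 1.804 (Δ0.186)

C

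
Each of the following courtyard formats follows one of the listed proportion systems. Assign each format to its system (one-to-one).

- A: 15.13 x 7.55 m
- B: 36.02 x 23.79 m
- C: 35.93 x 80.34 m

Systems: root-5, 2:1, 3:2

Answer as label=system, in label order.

A = 15.13/7.55 ≈ 2.004 → 2:1 (2.000)
B = 36.02/23.79 ≈ 1.514 → 3:2 (1.500)
C = 80.34/35.93 ≈ 2.236 → root-5 (2.236)

A=2:1, B=3:2, C=root-5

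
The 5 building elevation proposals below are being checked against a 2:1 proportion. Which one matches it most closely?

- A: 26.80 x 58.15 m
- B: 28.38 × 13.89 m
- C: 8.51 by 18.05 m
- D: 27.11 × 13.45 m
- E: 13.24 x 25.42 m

Target 2:1 ≈ 2.000.
A: 2.170 (Δ0.170)  B: 2.043 (Δ0.043)  C: 2.121 (Δ0.121)  D: 2.016 (Δ0.016)  E: 1.920 (Δ0.080)

D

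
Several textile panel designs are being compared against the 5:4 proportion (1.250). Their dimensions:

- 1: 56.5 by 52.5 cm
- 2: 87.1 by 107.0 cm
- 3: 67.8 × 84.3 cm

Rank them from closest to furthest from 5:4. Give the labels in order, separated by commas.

Ratios: 1 = 56.5 / 52.5 ≈ 1.076; 2 = 107.0 / 87.1 ≈ 1.228; 3 = 84.3 / 67.8 ≈ 1.243.
|Δ from 1.250|: 1 0.174; 2 0.022; 3 0.007.

3, 2, 1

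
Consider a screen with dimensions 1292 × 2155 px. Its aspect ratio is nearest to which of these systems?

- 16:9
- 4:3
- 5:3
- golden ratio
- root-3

2155/1292 ≈ 1.668. Nearest candidates are 5:3 (1.667, off by 0.001) and golden ratio (1.618, off by 0.050).

5:3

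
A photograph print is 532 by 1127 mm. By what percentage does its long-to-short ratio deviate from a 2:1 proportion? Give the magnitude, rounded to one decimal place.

Ratio = 1127 / 532 ≈ 2.1184.
Ideal 2:1 = 2.0000. |2.1184 − 2.0000| / 2.0000 ≈ 5.92% → 5.9%.

5.9%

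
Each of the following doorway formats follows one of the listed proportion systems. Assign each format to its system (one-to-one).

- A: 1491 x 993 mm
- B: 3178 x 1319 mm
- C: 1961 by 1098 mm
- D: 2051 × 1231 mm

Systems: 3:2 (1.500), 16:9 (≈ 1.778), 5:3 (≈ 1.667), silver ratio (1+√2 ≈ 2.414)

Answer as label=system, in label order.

A=3:2, B=silver ratio, C=16:9, D=5:3

Ratios: A ≈ 1.502; B ≈ 2.409; C ≈ 1.786; D ≈ 1.666.
Targets: 3:2 ≈ 1.500; 16:9 ≈ 1.778; 5:3 ≈ 1.667; silver ratio ≈ 2.414.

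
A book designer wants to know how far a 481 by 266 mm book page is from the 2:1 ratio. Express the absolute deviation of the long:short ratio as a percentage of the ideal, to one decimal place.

9.6%

Ratio = 481 / 266 ≈ 1.8083.
Ideal 2:1 = 2.0000. |1.8083 − 2.0000| / 2.0000 ≈ 9.58% → 9.6%.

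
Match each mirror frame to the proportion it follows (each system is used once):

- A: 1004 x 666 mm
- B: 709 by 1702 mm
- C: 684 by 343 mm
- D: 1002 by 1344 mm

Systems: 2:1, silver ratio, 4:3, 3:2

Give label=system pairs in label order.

A=3:2, B=silver ratio, C=2:1, D=4:3

Ratios: A ≈ 1.508; B ≈ 2.401; C ≈ 1.994; D ≈ 1.341.
Targets: 2:1 ≈ 2.000; silver ratio ≈ 2.414; 4:3 ≈ 1.333; 3:2 ≈ 1.500.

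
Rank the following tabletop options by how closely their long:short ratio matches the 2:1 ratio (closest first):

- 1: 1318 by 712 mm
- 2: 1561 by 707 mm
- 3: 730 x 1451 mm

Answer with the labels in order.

1: 1318/712 ≈ 1.851 → |1.851 − 2.000| = 0.149
2: 1561/707 ≈ 2.208 → |2.208 − 2.000| = 0.208
3: 1451/730 ≈ 1.988 → |1.988 − 2.000| = 0.012

3, 1, 2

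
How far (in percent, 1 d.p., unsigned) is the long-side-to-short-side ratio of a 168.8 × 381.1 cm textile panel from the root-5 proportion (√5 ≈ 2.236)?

1.0%

Ratio = 381.1 / 168.8 ≈ 2.2577.
Ideal root-5 ≈ 2.2361. |2.2577 − 2.2361| / 2.2361 ≈ 0.97% → 1.0%.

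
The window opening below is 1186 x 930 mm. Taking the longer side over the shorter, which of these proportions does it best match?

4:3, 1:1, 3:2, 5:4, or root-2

Ratio = 1186 / 930 ≈ 1.275.
Distances: 4:3 1.333 (Δ 0.058); 1:1 1.000 (Δ 0.275); 3:2 1.500 (Δ 0.225); 5:4 1.250 (Δ 0.025); root-2 1.414 (Δ 0.139).

5:4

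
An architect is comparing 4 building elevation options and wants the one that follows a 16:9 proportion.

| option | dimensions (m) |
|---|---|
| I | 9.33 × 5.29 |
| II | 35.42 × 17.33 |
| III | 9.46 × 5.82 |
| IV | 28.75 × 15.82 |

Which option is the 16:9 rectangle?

Target 16:9 ≈ 1.778.
I: 1.764 (Δ0.014)  II: 2.044 (Δ0.266)  III: 1.625 (Δ0.153)  IV: 1.817 (Δ0.039)

I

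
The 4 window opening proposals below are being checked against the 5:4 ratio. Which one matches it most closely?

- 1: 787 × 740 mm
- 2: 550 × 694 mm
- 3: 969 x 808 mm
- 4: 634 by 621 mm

Ratios (long/short): 1 ≈ 1.064; 2 ≈ 1.262; 3 ≈ 1.199; 4 ≈ 1.021.
5:4 ≈ 1.250; option 2 is nearest (Δ 0.012).

2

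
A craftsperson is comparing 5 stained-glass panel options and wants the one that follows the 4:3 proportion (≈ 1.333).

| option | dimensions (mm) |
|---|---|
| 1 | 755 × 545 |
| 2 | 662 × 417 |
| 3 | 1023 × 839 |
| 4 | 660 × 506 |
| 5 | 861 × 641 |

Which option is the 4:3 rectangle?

5

Target 4:3 ≈ 1.333.
1: 1.385 (Δ0.052)  2: 1.588 (Δ0.255)  3: 1.219 (Δ0.114)  4: 1.304 (Δ0.029)  5: 1.343 (Δ0.010)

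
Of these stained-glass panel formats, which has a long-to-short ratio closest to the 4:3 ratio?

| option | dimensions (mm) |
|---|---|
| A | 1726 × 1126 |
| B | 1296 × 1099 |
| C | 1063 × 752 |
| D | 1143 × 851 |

Target 4:3 ≈ 1.333.
A: 1.533 (Δ0.200)  B: 1.179 (Δ0.154)  C: 1.414 (Δ0.081)  D: 1.343 (Δ0.010)

D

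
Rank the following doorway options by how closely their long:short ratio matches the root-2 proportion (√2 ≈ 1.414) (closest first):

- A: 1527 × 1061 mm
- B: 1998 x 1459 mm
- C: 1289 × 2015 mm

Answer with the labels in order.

Ratios: A = 1527 / 1061 ≈ 1.439; B = 1998 / 1459 ≈ 1.369; C = 2015 / 1289 ≈ 1.563.
|Δ from 1.414|: A 0.025; B 0.045; C 0.149.

A, B, C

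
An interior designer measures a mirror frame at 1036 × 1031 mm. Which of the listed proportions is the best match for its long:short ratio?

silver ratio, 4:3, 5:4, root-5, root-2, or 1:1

1:1

Ratio = 1036 / 1031 ≈ 1.005.
Distances: silver ratio 2.414 (Δ 1.409); 4:3 1.333 (Δ 0.328); 5:4 1.250 (Δ 0.245); root-5 2.236 (Δ 1.231); root-2 1.414 (Δ 0.409); 1:1 1.000 (Δ 0.005).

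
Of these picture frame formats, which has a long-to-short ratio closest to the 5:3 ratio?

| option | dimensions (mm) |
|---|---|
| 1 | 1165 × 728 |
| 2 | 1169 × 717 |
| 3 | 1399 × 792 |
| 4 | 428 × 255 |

Ratios (long/short): 1 ≈ 1.600; 2 ≈ 1.630; 3 ≈ 1.766; 4 ≈ 1.678.
5:3 ≈ 1.667; option 4 is nearest (Δ 0.011).

4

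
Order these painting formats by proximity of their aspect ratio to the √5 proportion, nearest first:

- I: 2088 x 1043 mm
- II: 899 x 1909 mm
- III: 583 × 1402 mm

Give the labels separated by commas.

II, III, I

Ratios: I = 2088 / 1043 ≈ 2.002; II = 1909 / 899 ≈ 2.123; III = 1402 / 583 ≈ 2.405.
|Δ from 2.236|: I 0.234; II 0.113; III 0.169.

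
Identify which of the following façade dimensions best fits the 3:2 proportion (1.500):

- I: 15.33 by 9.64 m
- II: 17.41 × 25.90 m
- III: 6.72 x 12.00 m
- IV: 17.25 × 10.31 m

II

Ratios (long/short): I ≈ 1.590; II ≈ 1.488; III ≈ 1.786; IV ≈ 1.673.
3:2 ≈ 1.500; option II is nearest (Δ 0.012).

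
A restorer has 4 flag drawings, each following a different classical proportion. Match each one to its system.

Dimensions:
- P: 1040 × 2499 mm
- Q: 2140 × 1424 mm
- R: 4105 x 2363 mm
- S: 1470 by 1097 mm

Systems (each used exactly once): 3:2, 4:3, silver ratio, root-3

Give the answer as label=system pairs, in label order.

P=silver ratio, Q=3:2, R=root-3, S=4:3

P = 2499/1040 ≈ 2.403 → silver ratio (2.414)
Q = 2140/1424 ≈ 1.503 → 3:2 (1.500)
R = 4105/2363 ≈ 1.737 → root-3 (1.732)
S = 1470/1097 ≈ 1.340 → 4:3 (1.333)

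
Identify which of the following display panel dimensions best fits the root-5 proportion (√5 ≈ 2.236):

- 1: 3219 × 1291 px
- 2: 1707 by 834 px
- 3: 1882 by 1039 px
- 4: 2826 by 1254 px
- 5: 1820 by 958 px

Ratios (long/short): 1 ≈ 2.493; 2 ≈ 2.047; 3 ≈ 1.811; 4 ≈ 2.254; 5 ≈ 1.900.
root-5 ≈ 2.236; option 4 is nearest (Δ 0.018).

4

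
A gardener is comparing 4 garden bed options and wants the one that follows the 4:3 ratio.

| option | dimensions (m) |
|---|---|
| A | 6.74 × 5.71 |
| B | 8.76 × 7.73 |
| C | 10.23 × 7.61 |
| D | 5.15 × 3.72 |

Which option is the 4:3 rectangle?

C

Target 4:3 ≈ 1.333.
A: 1.180 (Δ0.153)  B: 1.133 (Δ0.200)  C: 1.344 (Δ0.011)  D: 1.384 (Δ0.051)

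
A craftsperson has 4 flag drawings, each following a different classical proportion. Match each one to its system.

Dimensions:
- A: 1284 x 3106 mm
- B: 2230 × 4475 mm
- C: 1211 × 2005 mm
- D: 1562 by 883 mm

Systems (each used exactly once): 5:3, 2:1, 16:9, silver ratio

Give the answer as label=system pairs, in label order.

Ratios: A ≈ 2.419; B ≈ 2.007; C ≈ 1.656; D ≈ 1.769.
Targets: 5:3 ≈ 1.667; 2:1 ≈ 2.000; 16:9 ≈ 1.778; silver ratio ≈ 2.414.

A=silver ratio, B=2:1, C=5:3, D=16:9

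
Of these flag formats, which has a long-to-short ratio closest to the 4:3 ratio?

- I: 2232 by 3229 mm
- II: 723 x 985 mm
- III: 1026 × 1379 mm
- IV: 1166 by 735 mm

Target 4:3 ≈ 1.333.
I: 1.447 (Δ0.114)  II: 1.362 (Δ0.029)  III: 1.344 (Δ0.011)  IV: 1.586 (Δ0.253)

III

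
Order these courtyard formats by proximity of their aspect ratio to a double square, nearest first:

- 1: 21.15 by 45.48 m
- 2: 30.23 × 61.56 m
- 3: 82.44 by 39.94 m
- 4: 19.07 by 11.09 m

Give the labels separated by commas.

2, 3, 1, 4

1: 45.48/21.15 ≈ 2.150 → |2.150 − 2.000| = 0.150
2: 61.56/30.23 ≈ 2.036 → |2.036 − 2.000| = 0.036
3: 82.44/39.94 ≈ 2.064 → |2.064 − 2.000| = 0.064
4: 19.07/11.09 ≈ 1.720 → |1.720 − 2.000| = 0.280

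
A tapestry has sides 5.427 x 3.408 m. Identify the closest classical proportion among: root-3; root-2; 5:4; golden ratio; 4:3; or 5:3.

golden ratio

Ratio = 5.427 / 3.408 ≈ 1.592.
Distances: root-3 1.732 (Δ 0.140); root-2 1.414 (Δ 0.178); 5:4 1.250 (Δ 0.342); golden ratio 1.618 (Δ 0.026); 4:3 1.333 (Δ 0.259); 5:3 1.667 (Δ 0.075).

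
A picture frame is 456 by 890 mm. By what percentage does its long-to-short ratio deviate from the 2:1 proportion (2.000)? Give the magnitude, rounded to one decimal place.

Ratio = 890 / 456 ≈ 1.9518.
Ideal 2:1 = 2.0000. |1.9518 − 2.0000| / 2.0000 ≈ 2.41% → 2.4%.

2.4%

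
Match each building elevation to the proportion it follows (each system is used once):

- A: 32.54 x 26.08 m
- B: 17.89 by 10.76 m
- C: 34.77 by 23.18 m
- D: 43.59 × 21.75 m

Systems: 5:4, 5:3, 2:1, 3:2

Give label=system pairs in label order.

A = 32.54/26.08 ≈ 1.248 → 5:4 (1.250)
B = 17.89/10.76 ≈ 1.663 → 5:3 (1.667)
C = 34.77/23.18 ≈ 1.500 → 3:2 (1.500)
D = 43.59/21.75 ≈ 2.004 → 2:1 (2.000)

A=5:4, B=5:3, C=3:2, D=2:1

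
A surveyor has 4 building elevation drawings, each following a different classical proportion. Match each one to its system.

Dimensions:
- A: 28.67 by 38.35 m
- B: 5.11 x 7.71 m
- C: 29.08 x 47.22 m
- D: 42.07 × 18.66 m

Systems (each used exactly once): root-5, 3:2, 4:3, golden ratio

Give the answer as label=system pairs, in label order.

A=4:3, B=3:2, C=golden ratio, D=root-5

Ratios: A ≈ 1.338; B ≈ 1.509; C ≈ 1.624; D ≈ 2.255.
Targets: root-5 ≈ 2.236; 3:2 ≈ 1.500; 4:3 ≈ 1.333; golden ratio ≈ 1.618.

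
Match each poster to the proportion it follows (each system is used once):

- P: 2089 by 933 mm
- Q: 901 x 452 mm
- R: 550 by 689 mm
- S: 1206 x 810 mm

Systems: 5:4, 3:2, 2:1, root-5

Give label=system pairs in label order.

P=root-5, Q=2:1, R=5:4, S=3:2

Ratios: P ≈ 2.239; Q ≈ 1.993; R ≈ 1.253; S ≈ 1.489.
Targets: 5:4 ≈ 1.250; 3:2 ≈ 1.500; 2:1 ≈ 2.000; root-5 ≈ 2.236.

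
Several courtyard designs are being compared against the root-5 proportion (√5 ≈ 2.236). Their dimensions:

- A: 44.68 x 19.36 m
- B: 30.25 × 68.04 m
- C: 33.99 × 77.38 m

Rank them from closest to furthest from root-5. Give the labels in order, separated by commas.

Ratios: A = 44.68 / 19.36 ≈ 2.308; B = 68.04 / 30.25 ≈ 2.249; C = 77.38 / 33.99 ≈ 2.277.
|Δ from 2.236|: A 0.072; B 0.013; C 0.041.

B, C, A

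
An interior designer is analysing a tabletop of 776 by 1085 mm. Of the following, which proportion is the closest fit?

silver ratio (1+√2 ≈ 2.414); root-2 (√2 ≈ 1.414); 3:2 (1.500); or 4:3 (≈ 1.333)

root-2

Ratio = 1085 / 776 ≈ 1.398.
Distances: silver ratio 2.414 (Δ 1.016); root-2 1.414 (Δ 0.016); 3:2 1.500 (Δ 0.102); 4:3 1.333 (Δ 0.065).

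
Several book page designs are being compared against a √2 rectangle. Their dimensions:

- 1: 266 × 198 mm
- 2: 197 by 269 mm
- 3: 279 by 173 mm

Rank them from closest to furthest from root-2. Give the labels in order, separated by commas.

2, 1, 3

Ratios: 1 = 266 / 198 ≈ 1.343; 2 = 269 / 197 ≈ 1.365; 3 = 279 / 173 ≈ 1.613.
|Δ from 1.414|: 1 0.071; 2 0.049; 3 0.199.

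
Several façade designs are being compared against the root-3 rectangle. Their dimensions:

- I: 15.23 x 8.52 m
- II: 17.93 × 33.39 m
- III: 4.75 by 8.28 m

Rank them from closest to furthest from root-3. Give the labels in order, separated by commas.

III, I, II

I: 15.23/8.52 ≈ 1.788 → |1.788 − 1.732| = 0.056
II: 33.39/17.93 ≈ 1.862 → |1.862 − 1.732| = 0.130
III: 8.28/4.75 ≈ 1.743 → |1.743 − 1.732| = 0.011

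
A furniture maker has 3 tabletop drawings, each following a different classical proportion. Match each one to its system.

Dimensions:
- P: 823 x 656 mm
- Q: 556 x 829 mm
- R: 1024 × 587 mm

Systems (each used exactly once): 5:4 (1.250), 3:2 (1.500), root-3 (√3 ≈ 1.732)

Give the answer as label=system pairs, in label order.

P = 823/656 ≈ 1.255 → 5:4 (1.250)
Q = 829/556 ≈ 1.491 → 3:2 (1.500)
R = 1024/587 ≈ 1.744 → root-3 (1.732)

P=5:4, Q=3:2, R=root-3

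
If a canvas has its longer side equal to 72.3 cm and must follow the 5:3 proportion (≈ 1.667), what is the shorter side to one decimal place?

43.4 cm

5:3 ≈ 1.66667.
Shorter side = 72.3 ÷ 1.66667 ≈ 43.380 → 43.4 cm.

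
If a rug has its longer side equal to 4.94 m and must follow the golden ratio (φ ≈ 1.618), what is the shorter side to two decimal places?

golden ratio ≈ 1.61803.
Shorter side = 4.94 ÷ 1.61803 ≈ 3.0531 → 3.05 m.

3.05 m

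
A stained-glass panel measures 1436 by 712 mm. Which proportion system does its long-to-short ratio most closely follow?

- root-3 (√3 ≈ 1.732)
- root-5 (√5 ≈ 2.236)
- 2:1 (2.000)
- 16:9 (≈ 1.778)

Ratio = 1436 / 712 ≈ 2.017.
Distances: root-3 1.732 (Δ 0.285); root-5 2.236 (Δ 0.219); 2:1 2.000 (Δ 0.017); 16:9 1.778 (Δ 0.239).

2:1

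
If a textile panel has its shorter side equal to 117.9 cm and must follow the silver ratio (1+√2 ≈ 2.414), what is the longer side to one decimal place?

silver ratio ≈ 2.41421.
Longer side = 117.9 × 2.41421 ≈ 284.635 → 284.6 cm.

284.6 cm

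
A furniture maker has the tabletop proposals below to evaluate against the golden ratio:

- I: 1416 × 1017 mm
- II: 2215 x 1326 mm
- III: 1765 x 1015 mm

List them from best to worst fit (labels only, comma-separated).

Ratios: I = 1416 / 1017 ≈ 1.392; II = 2215 / 1326 ≈ 1.670; III = 1765 / 1015 ≈ 1.739.
|Δ from 1.618|: I 0.226; II 0.052; III 0.121.

II, III, I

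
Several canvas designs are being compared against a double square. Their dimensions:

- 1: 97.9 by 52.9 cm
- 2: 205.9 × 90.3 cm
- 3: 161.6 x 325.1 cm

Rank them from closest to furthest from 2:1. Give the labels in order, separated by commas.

3, 1, 2

1: 97.9/52.9 ≈ 1.851 → |1.851 − 2.000| = 0.149
2: 205.9/90.3 ≈ 2.280 → |2.280 − 2.000| = 0.280
3: 325.1/161.6 ≈ 2.012 → |2.012 − 2.000| = 0.012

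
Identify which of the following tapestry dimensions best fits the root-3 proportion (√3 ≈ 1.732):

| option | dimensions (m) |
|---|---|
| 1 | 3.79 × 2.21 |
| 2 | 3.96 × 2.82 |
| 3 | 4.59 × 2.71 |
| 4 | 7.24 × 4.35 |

Ratios (long/short): 1 ≈ 1.715; 2 ≈ 1.404; 3 ≈ 1.694; 4 ≈ 1.664.
root-3 ≈ 1.732; option 1 is nearest (Δ 0.017).

1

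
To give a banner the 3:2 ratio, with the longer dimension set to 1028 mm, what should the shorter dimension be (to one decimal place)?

685.3 mm

3:2 = 1.50000.
Shorter side = 1028 ÷ 1.50000 ≈ 685.333 → 685.3 mm.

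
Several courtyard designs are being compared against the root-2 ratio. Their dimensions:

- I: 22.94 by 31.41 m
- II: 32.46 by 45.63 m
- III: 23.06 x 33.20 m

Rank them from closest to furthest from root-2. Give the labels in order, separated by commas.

Ratios: I = 31.41 / 22.94 ≈ 1.369; II = 45.63 / 32.46 ≈ 1.406; III = 33.20 / 23.06 ≈ 1.440.
|Δ from 1.414|: I 0.045; II 0.008; III 0.026.

II, III, I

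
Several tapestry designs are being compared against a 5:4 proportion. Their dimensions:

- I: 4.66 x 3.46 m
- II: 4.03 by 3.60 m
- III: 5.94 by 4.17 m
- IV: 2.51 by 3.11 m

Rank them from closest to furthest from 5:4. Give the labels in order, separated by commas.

I: 4.66/3.46 ≈ 1.347 → |1.347 − 1.250| = 0.097
II: 4.03/3.60 ≈ 1.119 → |1.119 − 1.250| = 0.131
III: 5.94/4.17 ≈ 1.424 → |1.424 − 1.250| = 0.174
IV: 3.11/2.51 ≈ 1.239 → |1.239 − 1.250| = 0.011

IV, I, II, III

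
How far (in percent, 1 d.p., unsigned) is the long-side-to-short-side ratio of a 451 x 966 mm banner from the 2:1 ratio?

Ratio = 966 / 451 ≈ 2.1419.
Ideal 2:1 = 2.0000. |2.1419 − 2.0000| / 2.0000 ≈ 7.10% → 7.1%.

7.1%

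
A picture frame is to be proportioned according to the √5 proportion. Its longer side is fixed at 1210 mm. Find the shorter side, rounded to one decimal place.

root-5 ≈ 2.23607.
Shorter side = 1210 ÷ 2.23607 ≈ 541.128 → 541.1 mm.

541.1 mm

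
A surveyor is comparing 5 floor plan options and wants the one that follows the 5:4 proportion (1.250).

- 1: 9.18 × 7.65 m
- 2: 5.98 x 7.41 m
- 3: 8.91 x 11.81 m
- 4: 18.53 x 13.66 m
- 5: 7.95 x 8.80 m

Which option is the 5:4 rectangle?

Target 5:4 ≈ 1.250.
1: 1.200 (Δ0.050)  2: 1.239 (Δ0.011)  3: 1.325 (Δ0.075)  4: 1.357 (Δ0.107)  5: 1.107 (Δ0.143)

2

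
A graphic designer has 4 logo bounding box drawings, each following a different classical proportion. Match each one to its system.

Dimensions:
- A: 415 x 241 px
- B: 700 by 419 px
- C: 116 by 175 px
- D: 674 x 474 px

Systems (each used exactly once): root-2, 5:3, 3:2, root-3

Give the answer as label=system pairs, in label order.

A = 415/241 ≈ 1.722 → root-3 (1.732)
B = 700/419 ≈ 1.671 → 5:3 (1.667)
C = 175/116 ≈ 1.509 → 3:2 (1.500)
D = 674/474 ≈ 1.422 → root-2 (1.414)

A=root-3, B=5:3, C=3:2, D=root-2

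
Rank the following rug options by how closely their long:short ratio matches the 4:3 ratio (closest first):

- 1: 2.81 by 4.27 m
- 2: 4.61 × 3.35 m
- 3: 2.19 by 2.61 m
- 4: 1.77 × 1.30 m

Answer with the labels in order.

Ratios: 1 = 4.27 / 2.81 ≈ 1.520; 2 = 4.61 / 3.35 ≈ 1.376; 3 = 2.61 / 2.19 ≈ 1.192; 4 = 1.77 / 1.30 ≈ 1.362.
|Δ from 1.333|: 1 0.187; 2 0.043; 3 0.141; 4 0.029.

4, 2, 3, 1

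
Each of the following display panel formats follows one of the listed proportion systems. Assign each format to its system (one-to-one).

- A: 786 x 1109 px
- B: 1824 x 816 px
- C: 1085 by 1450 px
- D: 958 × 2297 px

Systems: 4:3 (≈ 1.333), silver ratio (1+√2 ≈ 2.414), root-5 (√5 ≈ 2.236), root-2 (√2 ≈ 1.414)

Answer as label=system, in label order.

A = 1109/786 ≈ 1.411 → root-2 (1.414)
B = 1824/816 ≈ 2.235 → root-5 (2.236)
C = 1450/1085 ≈ 1.336 → 4:3 (1.333)
D = 2297/958 ≈ 2.398 → silver ratio (2.414)

A=root-2, B=root-5, C=4:3, D=silver ratio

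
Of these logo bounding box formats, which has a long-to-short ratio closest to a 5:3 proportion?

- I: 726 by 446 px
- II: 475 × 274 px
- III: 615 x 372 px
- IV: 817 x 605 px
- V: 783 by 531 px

Ratios (long/short): I ≈ 1.628; II ≈ 1.734; III ≈ 1.653; IV ≈ 1.350; V ≈ 1.475.
5:3 ≈ 1.667; option III is nearest (Δ 0.014).

III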